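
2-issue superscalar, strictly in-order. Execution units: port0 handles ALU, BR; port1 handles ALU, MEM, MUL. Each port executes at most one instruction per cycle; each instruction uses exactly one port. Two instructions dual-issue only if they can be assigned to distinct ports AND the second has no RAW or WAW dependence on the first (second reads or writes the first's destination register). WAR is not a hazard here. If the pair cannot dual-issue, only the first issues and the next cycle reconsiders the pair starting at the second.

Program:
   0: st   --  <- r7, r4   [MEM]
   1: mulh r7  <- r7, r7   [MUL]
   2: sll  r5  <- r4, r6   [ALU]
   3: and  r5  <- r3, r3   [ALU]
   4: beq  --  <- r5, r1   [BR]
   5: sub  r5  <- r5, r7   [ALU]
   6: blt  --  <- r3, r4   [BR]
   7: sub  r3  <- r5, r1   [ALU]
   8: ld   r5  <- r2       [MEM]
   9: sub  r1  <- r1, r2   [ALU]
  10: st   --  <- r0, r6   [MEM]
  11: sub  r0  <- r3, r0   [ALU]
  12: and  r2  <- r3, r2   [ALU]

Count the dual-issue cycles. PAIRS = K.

0. st.MEM @i0  | no-port MEM/MUL
1. mulh.MUL+sll.ALU @i1+i2  | pair
2. and.ALU @i3  | RAW r5
3. beq.BR+sub.ALU @i4+i5  | pair
4. blt.BR+sub.ALU @i6+i7  | pair
5. ld.MEM+sub.ALU @i8+i9  | pair
6. st.MEM+sub.ALU @i10+i11  | pair
7. and.ALU @i12  | tail

PAIRS = 5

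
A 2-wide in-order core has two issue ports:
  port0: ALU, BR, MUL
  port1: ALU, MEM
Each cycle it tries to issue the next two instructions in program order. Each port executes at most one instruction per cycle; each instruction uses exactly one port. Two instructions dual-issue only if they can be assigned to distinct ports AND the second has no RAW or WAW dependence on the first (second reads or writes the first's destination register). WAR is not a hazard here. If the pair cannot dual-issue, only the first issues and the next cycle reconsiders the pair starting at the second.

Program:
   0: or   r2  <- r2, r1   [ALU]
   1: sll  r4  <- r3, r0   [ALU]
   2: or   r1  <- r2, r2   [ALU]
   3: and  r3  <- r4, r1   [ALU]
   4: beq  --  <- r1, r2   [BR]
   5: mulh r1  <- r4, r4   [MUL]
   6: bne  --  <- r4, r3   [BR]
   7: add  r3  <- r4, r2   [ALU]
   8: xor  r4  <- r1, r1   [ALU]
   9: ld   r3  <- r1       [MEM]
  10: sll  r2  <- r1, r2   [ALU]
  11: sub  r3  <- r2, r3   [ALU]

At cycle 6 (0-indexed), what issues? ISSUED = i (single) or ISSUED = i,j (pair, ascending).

ISSUED = 10

c0: i0+i1 or.ALU;sll.ALU  2-wide
c1: i2 or.ALU  RAW r1
c2: i3+i4 and.ALU;beq.BR  2-wide
c3: i5 mulh.MUL  no-port MUL/BR
c4: i6+i7 bne.BR;add.ALU  2-wide
c5: i8+i9 xor.ALU;ld.MEM  2-wide
c6: i10 sll.ALU  RAW r2
c7: i11 sub.ALU  tail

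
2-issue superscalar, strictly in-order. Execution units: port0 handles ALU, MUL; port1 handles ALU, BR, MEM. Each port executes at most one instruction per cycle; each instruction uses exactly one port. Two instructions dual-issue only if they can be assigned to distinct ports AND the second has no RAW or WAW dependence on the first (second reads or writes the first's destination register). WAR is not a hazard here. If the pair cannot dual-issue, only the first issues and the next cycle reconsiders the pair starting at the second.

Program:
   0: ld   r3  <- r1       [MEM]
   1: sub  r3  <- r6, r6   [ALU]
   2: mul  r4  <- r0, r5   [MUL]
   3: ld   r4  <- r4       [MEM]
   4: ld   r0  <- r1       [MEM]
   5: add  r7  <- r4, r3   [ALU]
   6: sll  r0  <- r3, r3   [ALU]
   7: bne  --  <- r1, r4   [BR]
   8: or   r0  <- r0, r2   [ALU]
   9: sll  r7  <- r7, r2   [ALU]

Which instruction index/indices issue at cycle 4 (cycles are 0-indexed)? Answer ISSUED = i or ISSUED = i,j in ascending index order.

ISSUED = 6,7

c0: i0 ld  WAW r3
c1: i1,i2 sub/mul  2-wide
c2: i3 ld  no-port MEM/MEM
c3: i4,i5 ld/add  2-wide
c4: i6,i7 sll/bne  2-wide
c5: i8,i9 or/sll  2-wide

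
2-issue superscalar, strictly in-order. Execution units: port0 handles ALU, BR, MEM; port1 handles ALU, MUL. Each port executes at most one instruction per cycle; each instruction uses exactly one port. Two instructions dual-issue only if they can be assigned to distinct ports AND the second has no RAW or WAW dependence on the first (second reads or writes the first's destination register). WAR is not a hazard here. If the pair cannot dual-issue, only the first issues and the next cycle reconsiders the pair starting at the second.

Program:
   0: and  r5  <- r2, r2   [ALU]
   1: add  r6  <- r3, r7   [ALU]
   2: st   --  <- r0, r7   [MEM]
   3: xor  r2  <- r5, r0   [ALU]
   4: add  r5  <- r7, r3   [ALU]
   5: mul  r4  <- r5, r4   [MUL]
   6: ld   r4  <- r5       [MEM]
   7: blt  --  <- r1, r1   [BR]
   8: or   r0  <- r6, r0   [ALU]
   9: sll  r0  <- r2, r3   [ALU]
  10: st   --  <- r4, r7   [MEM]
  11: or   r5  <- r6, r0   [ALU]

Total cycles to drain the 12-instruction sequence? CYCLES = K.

CYCLES = 8

[0] i0/i1  and+add  -- 2-wide
[1] i2/i3  st+xor  -- 2-wide
[2] i4  add  -- RAW r5
[3] i5  mul  -- WAW r4
[4] i6  ld  -- no-port MEM/BR
[5] i7/i8  blt+or  -- 2-wide
[6] i9/i10  sll+st  -- 2-wide
[7] i11  or  -- tail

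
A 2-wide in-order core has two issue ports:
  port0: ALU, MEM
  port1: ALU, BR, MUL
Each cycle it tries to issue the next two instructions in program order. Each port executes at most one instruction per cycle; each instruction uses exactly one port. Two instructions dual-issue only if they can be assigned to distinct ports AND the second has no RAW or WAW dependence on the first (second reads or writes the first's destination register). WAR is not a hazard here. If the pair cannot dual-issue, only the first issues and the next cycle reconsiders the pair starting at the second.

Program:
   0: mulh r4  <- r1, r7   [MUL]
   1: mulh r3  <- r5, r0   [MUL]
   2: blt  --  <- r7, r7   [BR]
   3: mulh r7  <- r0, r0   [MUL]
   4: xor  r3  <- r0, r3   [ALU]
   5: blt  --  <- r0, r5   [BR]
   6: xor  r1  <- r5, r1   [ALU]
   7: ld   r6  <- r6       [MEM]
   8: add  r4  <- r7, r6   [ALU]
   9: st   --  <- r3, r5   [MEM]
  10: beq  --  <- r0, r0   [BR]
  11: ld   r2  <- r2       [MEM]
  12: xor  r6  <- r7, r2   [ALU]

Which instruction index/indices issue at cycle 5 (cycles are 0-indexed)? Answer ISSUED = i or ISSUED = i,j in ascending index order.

[0] i0  mulh.MUL  -- no-port MUL/MUL
[1] i1  mulh.MUL  -- no-port MUL/BR
[2] i2  blt.BR  -- no-port BR/MUL
[3] i3,i4  mulh.MUL/xor.ALU  -- 2-wide
[4] i5,i6  blt.BR/xor.ALU  -- 2-wide
[5] i7  ld.MEM  -- RAW r6
[6] i8,i9  add.ALU/st.MEM  -- 2-wide
[7] i10,i11  beq.BR/ld.MEM  -- 2-wide
[8] i12  xor.ALU  -- tail

ISSUED = 7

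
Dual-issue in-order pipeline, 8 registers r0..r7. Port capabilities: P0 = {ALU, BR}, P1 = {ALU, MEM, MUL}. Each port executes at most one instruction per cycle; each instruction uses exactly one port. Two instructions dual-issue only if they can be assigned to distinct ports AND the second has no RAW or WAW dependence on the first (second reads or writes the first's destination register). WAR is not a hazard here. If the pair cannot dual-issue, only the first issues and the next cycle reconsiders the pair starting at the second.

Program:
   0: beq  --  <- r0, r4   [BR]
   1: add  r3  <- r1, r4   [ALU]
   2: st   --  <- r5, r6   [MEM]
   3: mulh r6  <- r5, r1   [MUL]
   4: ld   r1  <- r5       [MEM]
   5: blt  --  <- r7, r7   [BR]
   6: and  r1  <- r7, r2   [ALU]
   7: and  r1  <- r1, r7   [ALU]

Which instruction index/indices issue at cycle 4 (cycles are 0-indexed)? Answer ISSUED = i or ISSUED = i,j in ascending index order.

c0: i0&i1 beq.BR add.ALU  pair
c1: i2 st.MEM  no-port MEM/MUL
c2: i3 mulh.MUL  no-port MUL/MEM
c3: i4&i5 ld.MEM blt.BR  pair
c4: i6 and.ALU  RAW+WAW r1
c5: i7 and.ALU  tail

ISSUED = 6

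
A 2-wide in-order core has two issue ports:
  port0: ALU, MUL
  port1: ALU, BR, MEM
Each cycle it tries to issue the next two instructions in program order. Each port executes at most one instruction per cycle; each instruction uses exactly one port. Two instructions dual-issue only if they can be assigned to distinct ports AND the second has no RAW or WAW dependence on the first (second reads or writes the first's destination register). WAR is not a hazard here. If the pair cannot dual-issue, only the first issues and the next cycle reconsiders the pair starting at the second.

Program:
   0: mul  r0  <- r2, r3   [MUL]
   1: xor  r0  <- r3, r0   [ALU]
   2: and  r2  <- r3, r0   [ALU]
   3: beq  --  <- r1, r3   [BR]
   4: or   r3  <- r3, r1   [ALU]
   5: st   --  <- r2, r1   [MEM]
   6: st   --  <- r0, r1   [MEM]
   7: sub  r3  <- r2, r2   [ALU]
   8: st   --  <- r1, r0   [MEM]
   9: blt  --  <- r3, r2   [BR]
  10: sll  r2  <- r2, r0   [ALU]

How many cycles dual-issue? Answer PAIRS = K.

#0 head=0: mul.MUL i0 RAW+WAW r0
#1 head=1: xor.ALU i1 RAW r0
#2 head=2: and.ALU+beq.BR i2,i3 pair
#3 head=4: or.ALU+st.MEM i4,i5 pair
#4 head=6: st.MEM+sub.ALU i6,i7 pair
#5 head=8: st.MEM i8 no-port MEM/BR
#6 head=9: blt.BR+sll.ALU i9,i10 pair

PAIRS = 4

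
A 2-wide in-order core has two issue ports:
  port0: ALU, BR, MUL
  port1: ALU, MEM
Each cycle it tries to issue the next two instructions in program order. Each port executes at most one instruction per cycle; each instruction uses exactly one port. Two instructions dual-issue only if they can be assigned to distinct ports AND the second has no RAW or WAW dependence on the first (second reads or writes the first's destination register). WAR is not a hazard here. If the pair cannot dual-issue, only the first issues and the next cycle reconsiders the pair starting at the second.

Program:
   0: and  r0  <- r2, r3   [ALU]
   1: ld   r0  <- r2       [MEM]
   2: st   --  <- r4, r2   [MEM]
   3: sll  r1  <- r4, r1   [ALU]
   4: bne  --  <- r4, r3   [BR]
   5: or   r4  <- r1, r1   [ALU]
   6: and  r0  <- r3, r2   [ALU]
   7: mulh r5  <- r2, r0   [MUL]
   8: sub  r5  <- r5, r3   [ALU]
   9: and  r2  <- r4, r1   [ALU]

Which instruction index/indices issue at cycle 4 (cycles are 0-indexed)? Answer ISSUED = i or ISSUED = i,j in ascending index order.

t=0 i0:and.ALU ; WAW r0
t=1 i1:ld.MEM ; no-port MEM/MEM
t=2 i2+i3:st.MEM/sll.ALU ; 2-wide
t=3 i4+i5:bne.BR/or.ALU ; 2-wide
t=4 i6:and.ALU ; RAW r0
t=5 i7:mulh.MUL ; RAW+WAW r5
t=6 i8+i9:sub.ALU/and.ALU ; 2-wide

ISSUED = 6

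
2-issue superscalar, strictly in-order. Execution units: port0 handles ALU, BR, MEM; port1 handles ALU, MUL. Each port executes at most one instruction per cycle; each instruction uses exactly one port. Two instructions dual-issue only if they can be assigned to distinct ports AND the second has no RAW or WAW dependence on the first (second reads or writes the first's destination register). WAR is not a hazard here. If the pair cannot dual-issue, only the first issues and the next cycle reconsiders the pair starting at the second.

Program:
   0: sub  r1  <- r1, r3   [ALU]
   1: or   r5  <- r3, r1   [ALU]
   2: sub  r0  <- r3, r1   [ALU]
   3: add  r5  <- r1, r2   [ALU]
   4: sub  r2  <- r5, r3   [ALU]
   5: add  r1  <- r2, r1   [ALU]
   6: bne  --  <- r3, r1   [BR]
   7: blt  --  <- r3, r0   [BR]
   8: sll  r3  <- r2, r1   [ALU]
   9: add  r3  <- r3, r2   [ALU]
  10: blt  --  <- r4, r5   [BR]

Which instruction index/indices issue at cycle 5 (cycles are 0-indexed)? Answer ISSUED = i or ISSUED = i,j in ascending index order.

#0 head=0: sub i0 RAW r1
#1 head=1: or;sub i1&i2 pair
#2 head=3: add i3 RAW r5
#3 head=4: sub i4 RAW r2
#4 head=5: add i5 RAW r1
#5 head=6: bne i6 no-port BR/BR
#6 head=7: blt;sll i7&i8 pair
#7 head=9: add;blt i9&i10 pair

ISSUED = 6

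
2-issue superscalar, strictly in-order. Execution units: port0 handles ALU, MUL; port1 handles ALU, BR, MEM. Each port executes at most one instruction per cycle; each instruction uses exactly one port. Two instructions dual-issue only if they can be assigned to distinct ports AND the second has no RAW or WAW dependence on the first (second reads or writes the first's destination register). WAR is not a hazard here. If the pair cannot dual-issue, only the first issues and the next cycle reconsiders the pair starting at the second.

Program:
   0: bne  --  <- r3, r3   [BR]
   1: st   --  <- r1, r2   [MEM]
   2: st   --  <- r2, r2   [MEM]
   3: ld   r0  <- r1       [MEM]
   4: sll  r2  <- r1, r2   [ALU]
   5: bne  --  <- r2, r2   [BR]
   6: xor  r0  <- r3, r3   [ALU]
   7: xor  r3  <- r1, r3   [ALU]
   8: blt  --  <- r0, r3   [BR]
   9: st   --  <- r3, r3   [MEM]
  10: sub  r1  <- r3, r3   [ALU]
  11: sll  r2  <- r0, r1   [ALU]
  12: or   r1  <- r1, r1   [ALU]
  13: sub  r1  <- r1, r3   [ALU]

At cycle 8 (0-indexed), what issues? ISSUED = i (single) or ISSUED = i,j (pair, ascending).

ISSUED = 11,12

  cy0 -> i0 (bne.BR) no-port BR/MEM
  cy1 -> i1 (st.MEM) no-port MEM/MEM
  cy2 -> i2 (st.MEM) no-port MEM/MEM
  cy3 -> i3+i4 (ld.MEM/sll.ALU) pair
  cy4 -> i5+i6 (bne.BR/xor.ALU) pair
  cy5 -> i7 (xor.ALU) RAW r3
  cy6 -> i8 (blt.BR) no-port BR/MEM
  cy7 -> i9+i10 (st.MEM/sub.ALU) pair
  cy8 -> i11+i12 (sll.ALU/or.ALU) pair
  cy9 -> i13 (sub.ALU) tail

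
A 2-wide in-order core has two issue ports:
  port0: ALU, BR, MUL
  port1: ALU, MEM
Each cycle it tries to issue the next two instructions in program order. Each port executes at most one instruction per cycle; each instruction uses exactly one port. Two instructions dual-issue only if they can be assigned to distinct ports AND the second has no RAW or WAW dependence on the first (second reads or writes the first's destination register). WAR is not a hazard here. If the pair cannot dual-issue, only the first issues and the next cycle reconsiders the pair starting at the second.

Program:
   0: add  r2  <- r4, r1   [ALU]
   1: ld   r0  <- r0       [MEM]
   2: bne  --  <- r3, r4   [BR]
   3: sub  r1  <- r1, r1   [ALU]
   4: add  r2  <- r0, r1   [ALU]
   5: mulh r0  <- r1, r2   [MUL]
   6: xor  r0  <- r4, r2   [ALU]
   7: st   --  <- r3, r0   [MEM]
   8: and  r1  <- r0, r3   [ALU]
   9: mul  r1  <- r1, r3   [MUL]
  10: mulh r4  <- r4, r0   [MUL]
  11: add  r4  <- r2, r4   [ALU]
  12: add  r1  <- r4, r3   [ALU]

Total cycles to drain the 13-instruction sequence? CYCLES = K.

0. add;ld @i0,i1  | dual
1. bne;sub @i2,i3  | dual
2. add @i4  | RAW r2
3. mulh @i5  | WAW r0
4. xor @i6  | RAW r0
5. st;and @i7,i8  | dual
6. mul @i9  | no-port MUL/MUL
7. mulh @i10  | RAW+WAW r4
8. add @i11  | RAW r4
9. add @i12  | tail

CYCLES = 10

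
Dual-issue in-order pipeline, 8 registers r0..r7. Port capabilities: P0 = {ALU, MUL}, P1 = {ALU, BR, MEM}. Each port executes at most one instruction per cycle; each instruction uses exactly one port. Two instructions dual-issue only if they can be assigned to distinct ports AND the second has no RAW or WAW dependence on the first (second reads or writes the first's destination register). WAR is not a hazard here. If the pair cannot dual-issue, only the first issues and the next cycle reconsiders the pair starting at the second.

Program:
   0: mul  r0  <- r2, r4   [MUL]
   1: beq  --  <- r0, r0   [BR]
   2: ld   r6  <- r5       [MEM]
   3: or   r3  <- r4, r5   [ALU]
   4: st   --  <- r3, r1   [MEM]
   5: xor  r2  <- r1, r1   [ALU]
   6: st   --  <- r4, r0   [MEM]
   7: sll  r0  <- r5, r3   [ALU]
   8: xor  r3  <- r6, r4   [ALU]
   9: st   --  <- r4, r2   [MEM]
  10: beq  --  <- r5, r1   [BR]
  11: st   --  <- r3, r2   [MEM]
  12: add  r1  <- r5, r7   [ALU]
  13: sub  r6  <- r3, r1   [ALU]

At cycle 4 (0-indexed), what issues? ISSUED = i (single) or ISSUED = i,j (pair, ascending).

ISSUED = 6,7

c0: i0 mul.MUL  RAW r0
c1: i1 beq.BR  no-port BR/MEM
c2: i2+i3 ld.MEM or.ALU  dual
c3: i4+i5 st.MEM xor.ALU  dual
c4: i6+i7 st.MEM sll.ALU  dual
c5: i8+i9 xor.ALU st.MEM  dual
c6: i10 beq.BR  no-port BR/MEM
c7: i11+i12 st.MEM add.ALU  dual
c8: i13 sub.ALU  tail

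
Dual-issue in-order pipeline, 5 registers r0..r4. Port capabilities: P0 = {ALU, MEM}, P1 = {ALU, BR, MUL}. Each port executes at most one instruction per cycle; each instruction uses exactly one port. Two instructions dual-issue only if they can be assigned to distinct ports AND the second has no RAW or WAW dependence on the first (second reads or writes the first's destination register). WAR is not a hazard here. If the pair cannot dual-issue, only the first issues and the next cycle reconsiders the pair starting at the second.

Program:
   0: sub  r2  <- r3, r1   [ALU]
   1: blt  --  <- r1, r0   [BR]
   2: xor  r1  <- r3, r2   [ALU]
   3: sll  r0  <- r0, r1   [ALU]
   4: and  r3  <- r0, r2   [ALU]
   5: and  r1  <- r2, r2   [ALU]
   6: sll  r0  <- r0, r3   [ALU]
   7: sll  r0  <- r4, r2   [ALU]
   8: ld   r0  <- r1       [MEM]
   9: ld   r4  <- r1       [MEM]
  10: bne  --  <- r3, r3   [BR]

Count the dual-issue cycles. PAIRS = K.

[0] i0&i1  sub.ALU;blt.BR  -- 2-wide
[1] i2  xor.ALU  -- RAW r1
[2] i3  sll.ALU  -- RAW r0
[3] i4&i5  and.ALU;and.ALU  -- 2-wide
[4] i6  sll.ALU  -- WAW r0
[5] i7  sll.ALU  -- WAW r0
[6] i8  ld.MEM  -- no-port MEM/MEM
[7] i9&i10  ld.MEM;bne.BR  -- 2-wide

PAIRS = 3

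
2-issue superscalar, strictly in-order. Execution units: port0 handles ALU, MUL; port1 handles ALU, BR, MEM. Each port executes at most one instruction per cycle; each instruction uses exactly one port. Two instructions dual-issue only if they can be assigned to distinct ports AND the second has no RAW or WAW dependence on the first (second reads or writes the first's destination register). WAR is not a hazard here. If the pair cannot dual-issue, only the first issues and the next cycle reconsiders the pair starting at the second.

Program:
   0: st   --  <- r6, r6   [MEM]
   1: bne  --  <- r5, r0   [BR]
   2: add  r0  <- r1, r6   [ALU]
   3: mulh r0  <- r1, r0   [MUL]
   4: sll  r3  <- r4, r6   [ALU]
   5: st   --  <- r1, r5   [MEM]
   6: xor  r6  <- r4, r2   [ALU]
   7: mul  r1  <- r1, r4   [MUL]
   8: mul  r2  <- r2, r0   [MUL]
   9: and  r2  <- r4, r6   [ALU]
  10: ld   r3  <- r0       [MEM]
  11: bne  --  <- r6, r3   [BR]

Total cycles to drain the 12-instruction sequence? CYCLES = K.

CYCLES = 8

c0: i0 st  no-port MEM/BR
c1: i1+i2 bne add  2-wide
c2: i3+i4 mulh sll  2-wide
c3: i5+i6 st xor  2-wide
c4: i7 mul  no-port MUL/MUL
c5: i8 mul  WAW r2
c6: i9+i10 and ld  2-wide
c7: i11 bne  tail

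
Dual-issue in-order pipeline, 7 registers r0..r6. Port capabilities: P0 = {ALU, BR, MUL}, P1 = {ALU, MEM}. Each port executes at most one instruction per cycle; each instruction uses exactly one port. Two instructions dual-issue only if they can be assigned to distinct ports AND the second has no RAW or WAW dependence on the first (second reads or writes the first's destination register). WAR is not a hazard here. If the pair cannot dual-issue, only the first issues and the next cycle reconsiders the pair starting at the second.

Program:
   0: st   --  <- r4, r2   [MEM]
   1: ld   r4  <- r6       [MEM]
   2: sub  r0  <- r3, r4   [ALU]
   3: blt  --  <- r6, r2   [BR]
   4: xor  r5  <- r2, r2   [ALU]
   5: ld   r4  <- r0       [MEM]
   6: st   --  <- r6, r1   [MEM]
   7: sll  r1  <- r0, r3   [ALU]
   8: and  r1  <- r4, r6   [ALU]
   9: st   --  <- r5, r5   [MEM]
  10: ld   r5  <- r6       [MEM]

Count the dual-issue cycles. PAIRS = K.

t=0 i0:st ; no-port MEM/MEM
t=1 i1:ld ; RAW r4
t=2 i2,i3:sub/blt ; 2-wide
t=3 i4,i5:xor/ld ; 2-wide
t=4 i6,i7:st/sll ; 2-wide
t=5 i8,i9:and/st ; 2-wide
t=6 i10:ld ; tail

PAIRS = 4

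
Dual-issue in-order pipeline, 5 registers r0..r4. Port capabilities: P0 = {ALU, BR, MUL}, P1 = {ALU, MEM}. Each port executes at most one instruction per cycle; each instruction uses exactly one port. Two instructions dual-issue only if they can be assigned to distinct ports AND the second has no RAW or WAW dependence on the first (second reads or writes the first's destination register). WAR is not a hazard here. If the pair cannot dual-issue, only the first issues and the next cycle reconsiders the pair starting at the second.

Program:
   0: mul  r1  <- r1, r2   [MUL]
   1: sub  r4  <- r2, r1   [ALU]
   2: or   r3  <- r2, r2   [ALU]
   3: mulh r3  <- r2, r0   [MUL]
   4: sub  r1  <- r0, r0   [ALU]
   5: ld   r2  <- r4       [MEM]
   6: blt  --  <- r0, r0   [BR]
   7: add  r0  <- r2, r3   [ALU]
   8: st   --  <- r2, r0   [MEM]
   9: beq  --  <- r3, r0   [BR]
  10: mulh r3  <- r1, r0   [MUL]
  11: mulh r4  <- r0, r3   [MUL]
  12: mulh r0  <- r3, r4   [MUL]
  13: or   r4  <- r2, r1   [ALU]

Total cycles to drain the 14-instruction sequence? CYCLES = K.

#0 head=0: mul.MUL i0 RAW r1
#1 head=1: sub.ALU or.ALU i1,i2 2-wide
#2 head=3: mulh.MUL sub.ALU i3,i4 2-wide
#3 head=5: ld.MEM blt.BR i5,i6 2-wide
#4 head=7: add.ALU i7 RAW r0
#5 head=8: st.MEM beq.BR i8,i9 2-wide
#6 head=10: mulh.MUL i10 no-port MUL/MUL
#7 head=11: mulh.MUL i11 no-port MUL/MUL
#8 head=12: mulh.MUL or.ALU i12,i13 2-wide

CYCLES = 9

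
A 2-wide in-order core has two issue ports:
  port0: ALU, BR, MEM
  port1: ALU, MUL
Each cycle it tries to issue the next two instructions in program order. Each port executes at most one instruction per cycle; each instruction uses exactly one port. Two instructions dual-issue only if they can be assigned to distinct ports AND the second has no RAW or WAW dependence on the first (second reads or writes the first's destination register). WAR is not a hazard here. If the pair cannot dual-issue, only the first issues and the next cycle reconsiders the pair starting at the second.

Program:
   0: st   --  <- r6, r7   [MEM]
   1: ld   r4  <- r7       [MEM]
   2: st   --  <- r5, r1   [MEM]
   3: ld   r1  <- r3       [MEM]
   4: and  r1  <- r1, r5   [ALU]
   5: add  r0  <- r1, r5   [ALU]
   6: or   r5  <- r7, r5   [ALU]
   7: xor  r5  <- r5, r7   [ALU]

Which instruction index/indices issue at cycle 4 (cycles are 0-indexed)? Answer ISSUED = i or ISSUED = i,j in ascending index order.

  cy0 -> i0 (st.MEM) no-port MEM/MEM
  cy1 -> i1 (ld.MEM) no-port MEM/MEM
  cy2 -> i2 (st.MEM) no-port MEM/MEM
  cy3 -> i3 (ld.MEM) RAW+WAW r1
  cy4 -> i4 (and.ALU) RAW r1
  cy5 -> i5&i6 (add.ALU/or.ALU) 2-wide
  cy6 -> i7 (xor.ALU) tail

ISSUED = 4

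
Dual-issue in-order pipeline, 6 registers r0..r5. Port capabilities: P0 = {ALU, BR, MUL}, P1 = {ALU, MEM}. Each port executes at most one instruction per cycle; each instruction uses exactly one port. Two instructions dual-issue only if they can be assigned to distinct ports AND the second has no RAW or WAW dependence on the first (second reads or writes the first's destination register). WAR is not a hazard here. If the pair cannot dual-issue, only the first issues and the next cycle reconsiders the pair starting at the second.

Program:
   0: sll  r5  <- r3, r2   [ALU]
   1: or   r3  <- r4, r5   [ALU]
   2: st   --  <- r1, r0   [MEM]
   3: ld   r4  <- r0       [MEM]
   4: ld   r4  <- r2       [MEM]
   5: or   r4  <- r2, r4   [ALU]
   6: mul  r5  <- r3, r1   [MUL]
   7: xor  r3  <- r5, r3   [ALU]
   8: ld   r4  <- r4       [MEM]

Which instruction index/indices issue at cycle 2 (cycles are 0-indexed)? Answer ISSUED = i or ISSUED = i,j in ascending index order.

[0] i0  sll.ALU  -- RAW r5
[1] i1/i2  or.ALU;st.MEM  -- dual
[2] i3  ld.MEM  -- no-port MEM/MEM
[3] i4  ld.MEM  -- RAW+WAW r4
[4] i5/i6  or.ALU;mul.MUL  -- dual
[5] i7/i8  xor.ALU;ld.MEM  -- dual

ISSUED = 3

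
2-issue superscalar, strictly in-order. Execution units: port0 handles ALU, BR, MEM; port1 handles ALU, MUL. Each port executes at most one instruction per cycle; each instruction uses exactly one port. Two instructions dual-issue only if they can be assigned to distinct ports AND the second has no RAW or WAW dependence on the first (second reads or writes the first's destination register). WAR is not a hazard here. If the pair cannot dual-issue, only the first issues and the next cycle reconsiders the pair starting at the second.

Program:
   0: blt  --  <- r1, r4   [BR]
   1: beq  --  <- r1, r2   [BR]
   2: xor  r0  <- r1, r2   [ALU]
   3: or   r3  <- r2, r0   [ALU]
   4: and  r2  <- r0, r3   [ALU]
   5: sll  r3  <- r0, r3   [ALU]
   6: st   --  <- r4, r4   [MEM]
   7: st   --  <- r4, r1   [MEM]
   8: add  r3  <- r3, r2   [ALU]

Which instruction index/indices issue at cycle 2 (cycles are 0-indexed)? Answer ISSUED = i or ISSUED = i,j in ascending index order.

t=0 i0:blt.BR ; no-port BR/BR
t=1 i1/i2:beq.BR/xor.ALU ; dual
t=2 i3:or.ALU ; RAW r3
t=3 i4/i5:and.ALU/sll.ALU ; dual
t=4 i6:st.MEM ; no-port MEM/MEM
t=5 i7/i8:st.MEM/add.ALU ; dual

ISSUED = 3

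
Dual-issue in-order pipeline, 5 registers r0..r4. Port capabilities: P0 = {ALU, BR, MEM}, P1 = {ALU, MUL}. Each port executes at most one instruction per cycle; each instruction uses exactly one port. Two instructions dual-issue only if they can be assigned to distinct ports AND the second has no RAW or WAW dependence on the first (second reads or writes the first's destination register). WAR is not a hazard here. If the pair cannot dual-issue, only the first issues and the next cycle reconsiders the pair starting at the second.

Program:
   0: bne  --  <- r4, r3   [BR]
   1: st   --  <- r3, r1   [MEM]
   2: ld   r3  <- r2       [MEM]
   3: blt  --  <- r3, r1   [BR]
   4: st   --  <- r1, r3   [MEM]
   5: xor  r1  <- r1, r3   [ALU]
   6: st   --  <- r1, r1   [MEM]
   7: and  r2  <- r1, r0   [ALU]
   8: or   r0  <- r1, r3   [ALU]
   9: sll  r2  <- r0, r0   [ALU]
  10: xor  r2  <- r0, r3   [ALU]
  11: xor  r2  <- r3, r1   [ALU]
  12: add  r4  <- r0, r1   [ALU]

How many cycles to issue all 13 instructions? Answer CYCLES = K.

CYCLES = 10

#0 head=0: bne.BR i0 no-port BR/MEM
#1 head=1: st.MEM i1 no-port MEM/MEM
#2 head=2: ld.MEM i2 no-port MEM/BR
#3 head=3: blt.BR i3 no-port BR/MEM
#4 head=4: st.MEM+xor.ALU i4,i5 2-wide
#5 head=6: st.MEM+and.ALU i6,i7 2-wide
#6 head=8: or.ALU i8 RAW r0
#7 head=9: sll.ALU i9 WAW r2
#8 head=10: xor.ALU i10 WAW r2
#9 head=11: xor.ALU+add.ALU i11,i12 2-wide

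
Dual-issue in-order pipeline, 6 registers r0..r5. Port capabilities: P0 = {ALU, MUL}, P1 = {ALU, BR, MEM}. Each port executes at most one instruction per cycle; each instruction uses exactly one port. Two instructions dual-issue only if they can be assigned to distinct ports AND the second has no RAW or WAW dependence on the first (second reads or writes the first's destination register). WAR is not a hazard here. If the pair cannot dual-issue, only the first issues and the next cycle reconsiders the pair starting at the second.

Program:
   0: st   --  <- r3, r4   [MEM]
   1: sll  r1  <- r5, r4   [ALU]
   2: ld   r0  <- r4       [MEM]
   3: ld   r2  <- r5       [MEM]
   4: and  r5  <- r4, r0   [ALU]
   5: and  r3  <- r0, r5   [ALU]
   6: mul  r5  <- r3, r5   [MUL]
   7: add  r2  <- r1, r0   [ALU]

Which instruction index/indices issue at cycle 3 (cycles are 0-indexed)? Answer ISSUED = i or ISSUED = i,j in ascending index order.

ISSUED = 5

#0 head=0: st/sll i0&i1 dual
#1 head=2: ld i2 no-port MEM/MEM
#2 head=3: ld/and i3&i4 dual
#3 head=5: and i5 RAW r3
#4 head=6: mul/add i6&i7 dual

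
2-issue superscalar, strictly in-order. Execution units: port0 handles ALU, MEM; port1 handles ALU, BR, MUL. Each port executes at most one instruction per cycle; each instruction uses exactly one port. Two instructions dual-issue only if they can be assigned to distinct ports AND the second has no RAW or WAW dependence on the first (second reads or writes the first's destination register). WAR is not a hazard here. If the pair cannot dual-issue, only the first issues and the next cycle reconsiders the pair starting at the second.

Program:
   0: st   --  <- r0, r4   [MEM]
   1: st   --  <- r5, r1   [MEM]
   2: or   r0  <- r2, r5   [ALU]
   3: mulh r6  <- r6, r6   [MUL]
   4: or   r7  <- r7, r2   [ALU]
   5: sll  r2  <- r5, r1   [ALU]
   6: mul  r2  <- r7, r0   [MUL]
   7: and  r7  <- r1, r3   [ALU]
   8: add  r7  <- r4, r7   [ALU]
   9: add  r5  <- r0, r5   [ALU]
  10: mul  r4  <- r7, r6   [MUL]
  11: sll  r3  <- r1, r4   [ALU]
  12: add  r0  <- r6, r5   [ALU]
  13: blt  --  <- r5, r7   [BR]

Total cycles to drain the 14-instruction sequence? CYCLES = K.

c0: i0 st  no-port MEM/MEM
c1: i1+i2 st+or  dual
c2: i3+i4 mulh+or  dual
c3: i5 sll  WAW r2
c4: i6+i7 mul+and  dual
c5: i8+i9 add+add  dual
c6: i10 mul  RAW r4
c7: i11+i12 sll+add  dual
c8: i13 blt  tail

CYCLES = 9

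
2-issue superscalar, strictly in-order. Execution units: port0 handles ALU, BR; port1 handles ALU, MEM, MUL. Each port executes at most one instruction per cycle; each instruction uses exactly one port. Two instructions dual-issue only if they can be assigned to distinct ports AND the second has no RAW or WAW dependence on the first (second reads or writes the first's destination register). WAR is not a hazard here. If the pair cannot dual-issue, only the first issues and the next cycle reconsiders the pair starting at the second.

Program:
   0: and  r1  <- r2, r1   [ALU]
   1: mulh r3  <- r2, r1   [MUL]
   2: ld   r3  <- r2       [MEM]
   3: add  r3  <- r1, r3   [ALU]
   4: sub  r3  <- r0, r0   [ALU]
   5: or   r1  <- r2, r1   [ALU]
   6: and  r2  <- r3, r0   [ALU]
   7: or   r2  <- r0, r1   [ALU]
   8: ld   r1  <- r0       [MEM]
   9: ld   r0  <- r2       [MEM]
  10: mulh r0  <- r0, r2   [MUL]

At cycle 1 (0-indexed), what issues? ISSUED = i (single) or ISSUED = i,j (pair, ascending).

0. and.ALU @i0  | RAW r1
1. mulh.MUL @i1  | no-port MUL/MEM
2. ld.MEM @i2  | RAW+WAW r3
3. add.ALU @i3  | WAW r3
4. sub.ALU;or.ALU @i4/i5  | pair
5. and.ALU @i6  | WAW r2
6. or.ALU;ld.MEM @i7/i8  | pair
7. ld.MEM @i9  | no-port MEM/MUL
8. mulh.MUL @i10  | tail

ISSUED = 1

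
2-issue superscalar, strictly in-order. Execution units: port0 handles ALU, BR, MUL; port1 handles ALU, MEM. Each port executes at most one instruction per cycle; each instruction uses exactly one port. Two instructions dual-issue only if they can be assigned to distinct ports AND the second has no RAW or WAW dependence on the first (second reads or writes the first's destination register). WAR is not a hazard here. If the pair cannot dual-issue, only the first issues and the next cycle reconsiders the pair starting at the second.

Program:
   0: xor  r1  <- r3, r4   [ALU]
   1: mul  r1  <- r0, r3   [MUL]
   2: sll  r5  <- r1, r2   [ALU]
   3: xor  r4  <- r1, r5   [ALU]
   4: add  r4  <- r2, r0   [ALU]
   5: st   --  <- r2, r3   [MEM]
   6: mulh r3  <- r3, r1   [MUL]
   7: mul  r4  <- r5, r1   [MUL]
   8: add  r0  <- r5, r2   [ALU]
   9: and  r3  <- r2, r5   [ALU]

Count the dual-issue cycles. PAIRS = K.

PAIRS = 2

t=0 i0:xor ; WAW r1
t=1 i1:mul ; RAW r1
t=2 i2:sll ; RAW r5
t=3 i3:xor ; WAW r4
t=4 i4,i5:add/st ; dual
t=5 i6:mulh ; no-port MUL/MUL
t=6 i7,i8:mul/add ; dual
t=7 i9:and ; tail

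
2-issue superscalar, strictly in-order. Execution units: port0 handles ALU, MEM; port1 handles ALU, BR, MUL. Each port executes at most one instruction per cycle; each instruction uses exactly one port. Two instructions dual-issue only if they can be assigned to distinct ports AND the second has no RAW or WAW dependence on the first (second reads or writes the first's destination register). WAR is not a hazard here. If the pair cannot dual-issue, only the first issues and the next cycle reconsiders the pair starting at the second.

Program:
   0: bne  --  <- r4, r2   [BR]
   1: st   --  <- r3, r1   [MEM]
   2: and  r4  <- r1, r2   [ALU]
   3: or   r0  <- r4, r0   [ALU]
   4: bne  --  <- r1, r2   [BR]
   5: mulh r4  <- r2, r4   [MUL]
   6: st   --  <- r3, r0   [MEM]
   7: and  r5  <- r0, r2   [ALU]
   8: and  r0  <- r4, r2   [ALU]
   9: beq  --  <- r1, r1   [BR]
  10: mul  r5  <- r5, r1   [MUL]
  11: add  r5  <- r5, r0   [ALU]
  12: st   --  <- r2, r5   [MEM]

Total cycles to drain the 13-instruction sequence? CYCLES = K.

CYCLES = 9

[0] i0,i1  bne st  -- pair
[1] i2  and  -- RAW r4
[2] i3,i4  or bne  -- pair
[3] i5,i6  mulh st  -- pair
[4] i7,i8  and and  -- pair
[5] i9  beq  -- no-port BR/MUL
[6] i10  mul  -- RAW+WAW r5
[7] i11  add  -- RAW r5
[8] i12  st  -- tail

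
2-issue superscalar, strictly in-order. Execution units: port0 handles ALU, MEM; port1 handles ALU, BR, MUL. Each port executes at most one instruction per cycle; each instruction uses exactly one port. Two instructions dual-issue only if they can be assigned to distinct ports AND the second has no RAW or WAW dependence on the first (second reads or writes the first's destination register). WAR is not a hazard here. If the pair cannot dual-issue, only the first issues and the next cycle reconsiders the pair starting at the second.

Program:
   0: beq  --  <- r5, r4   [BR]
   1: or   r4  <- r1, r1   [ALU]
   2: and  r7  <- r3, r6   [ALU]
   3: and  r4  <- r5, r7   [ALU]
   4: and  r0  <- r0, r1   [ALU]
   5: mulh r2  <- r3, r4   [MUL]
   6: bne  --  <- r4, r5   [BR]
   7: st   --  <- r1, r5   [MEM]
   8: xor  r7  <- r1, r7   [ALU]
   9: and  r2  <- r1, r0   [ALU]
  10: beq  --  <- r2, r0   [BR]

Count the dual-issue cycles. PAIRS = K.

t=0 i0&i1:beq.BR+or.ALU ; 2-wide
t=1 i2:and.ALU ; RAW r7
t=2 i3&i4:and.ALU+and.ALU ; 2-wide
t=3 i5:mulh.MUL ; no-port MUL/BR
t=4 i6&i7:bne.BR+st.MEM ; 2-wide
t=5 i8&i9:xor.ALU+and.ALU ; 2-wide
t=6 i10:beq.BR ; tail

PAIRS = 4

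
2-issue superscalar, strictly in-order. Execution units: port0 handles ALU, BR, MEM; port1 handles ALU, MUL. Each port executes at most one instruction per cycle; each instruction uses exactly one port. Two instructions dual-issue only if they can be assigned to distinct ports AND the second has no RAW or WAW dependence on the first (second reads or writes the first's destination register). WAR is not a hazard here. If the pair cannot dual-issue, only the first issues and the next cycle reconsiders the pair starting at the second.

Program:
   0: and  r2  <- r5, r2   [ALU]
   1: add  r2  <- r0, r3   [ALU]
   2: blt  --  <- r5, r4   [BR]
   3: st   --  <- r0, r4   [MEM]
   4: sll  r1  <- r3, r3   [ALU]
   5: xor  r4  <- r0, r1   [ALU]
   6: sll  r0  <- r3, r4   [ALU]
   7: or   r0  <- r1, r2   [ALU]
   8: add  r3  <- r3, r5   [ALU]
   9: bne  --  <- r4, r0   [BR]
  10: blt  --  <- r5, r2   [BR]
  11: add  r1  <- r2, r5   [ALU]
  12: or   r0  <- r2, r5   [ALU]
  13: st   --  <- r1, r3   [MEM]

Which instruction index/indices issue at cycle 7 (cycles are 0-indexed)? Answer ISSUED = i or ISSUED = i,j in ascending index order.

ISSUED = 10,11

  cy0 -> i0 (and) WAW r2
  cy1 -> i1&i2 (add+blt) dual
  cy2 -> i3&i4 (st+sll) dual
  cy3 -> i5 (xor) RAW r4
  cy4 -> i6 (sll) WAW r0
  cy5 -> i7&i8 (or+add) dual
  cy6 -> i9 (bne) no-port BR/BR
  cy7 -> i10&i11 (blt+add) dual
  cy8 -> i12&i13 (or+st) dual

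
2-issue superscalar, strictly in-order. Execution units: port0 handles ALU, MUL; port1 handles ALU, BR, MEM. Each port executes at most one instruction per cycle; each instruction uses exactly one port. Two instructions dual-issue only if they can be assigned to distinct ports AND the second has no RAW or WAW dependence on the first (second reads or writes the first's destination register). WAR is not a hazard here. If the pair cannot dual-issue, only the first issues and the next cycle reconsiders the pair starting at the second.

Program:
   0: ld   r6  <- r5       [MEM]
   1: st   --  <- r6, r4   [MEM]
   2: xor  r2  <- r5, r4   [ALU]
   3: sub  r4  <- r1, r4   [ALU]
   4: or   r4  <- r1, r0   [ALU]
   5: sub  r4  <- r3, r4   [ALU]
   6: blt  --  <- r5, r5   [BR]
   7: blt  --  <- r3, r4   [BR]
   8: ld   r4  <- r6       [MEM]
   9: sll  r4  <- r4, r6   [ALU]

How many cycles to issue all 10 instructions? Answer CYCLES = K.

CYCLES = 8

  cy0 -> i0 (ld.MEM) no-port MEM/MEM
  cy1 -> i1+i2 (st.MEM;xor.ALU) 2-wide
  cy2 -> i3 (sub.ALU) WAW r4
  cy3 -> i4 (or.ALU) RAW+WAW r4
  cy4 -> i5+i6 (sub.ALU;blt.BR) 2-wide
  cy5 -> i7 (blt.BR) no-port BR/MEM
  cy6 -> i8 (ld.MEM) RAW+WAW r4
  cy7 -> i9 (sll.ALU) tail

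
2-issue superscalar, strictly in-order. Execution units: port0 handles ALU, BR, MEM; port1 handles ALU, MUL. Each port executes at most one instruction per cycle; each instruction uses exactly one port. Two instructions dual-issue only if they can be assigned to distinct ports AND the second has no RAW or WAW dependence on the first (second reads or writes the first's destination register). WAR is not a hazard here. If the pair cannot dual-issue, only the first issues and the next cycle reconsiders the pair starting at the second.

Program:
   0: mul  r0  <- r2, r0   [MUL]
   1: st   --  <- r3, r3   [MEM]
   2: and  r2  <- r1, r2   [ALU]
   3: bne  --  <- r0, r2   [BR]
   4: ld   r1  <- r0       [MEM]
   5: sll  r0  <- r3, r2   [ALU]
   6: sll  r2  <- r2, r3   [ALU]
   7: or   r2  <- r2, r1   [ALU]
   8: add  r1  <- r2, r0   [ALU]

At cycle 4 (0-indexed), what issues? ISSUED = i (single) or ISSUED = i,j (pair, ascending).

ISSUED = 6

#0 head=0: mul/st i0&i1 2-wide
#1 head=2: and i2 RAW r2
#2 head=3: bne i3 no-port BR/MEM
#3 head=4: ld/sll i4&i5 2-wide
#4 head=6: sll i6 RAW+WAW r2
#5 head=7: or i7 RAW r2
#6 head=8: add i8 tail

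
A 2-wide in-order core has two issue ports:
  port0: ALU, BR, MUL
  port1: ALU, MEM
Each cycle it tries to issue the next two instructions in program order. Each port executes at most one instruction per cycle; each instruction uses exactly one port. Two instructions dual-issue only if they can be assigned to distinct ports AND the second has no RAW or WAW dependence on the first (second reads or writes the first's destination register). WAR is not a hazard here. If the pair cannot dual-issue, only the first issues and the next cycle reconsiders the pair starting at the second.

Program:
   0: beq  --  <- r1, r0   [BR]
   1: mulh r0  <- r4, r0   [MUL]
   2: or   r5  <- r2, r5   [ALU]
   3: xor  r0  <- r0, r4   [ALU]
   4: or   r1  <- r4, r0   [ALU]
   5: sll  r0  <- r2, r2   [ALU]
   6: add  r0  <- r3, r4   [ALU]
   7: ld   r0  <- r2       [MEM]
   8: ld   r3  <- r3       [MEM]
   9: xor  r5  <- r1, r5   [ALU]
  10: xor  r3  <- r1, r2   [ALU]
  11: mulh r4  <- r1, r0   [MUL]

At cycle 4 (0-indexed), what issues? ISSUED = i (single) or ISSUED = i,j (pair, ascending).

ISSUED = 6

[0] i0  beq.BR  -- no-port BR/MUL
[1] i1&i2  mulh.MUL or.ALU  -- dual
[2] i3  xor.ALU  -- RAW r0
[3] i4&i5  or.ALU sll.ALU  -- dual
[4] i6  add.ALU  -- WAW r0
[5] i7  ld.MEM  -- no-port MEM/MEM
[6] i8&i9  ld.MEM xor.ALU  -- dual
[7] i10&i11  xor.ALU mulh.MUL  -- dual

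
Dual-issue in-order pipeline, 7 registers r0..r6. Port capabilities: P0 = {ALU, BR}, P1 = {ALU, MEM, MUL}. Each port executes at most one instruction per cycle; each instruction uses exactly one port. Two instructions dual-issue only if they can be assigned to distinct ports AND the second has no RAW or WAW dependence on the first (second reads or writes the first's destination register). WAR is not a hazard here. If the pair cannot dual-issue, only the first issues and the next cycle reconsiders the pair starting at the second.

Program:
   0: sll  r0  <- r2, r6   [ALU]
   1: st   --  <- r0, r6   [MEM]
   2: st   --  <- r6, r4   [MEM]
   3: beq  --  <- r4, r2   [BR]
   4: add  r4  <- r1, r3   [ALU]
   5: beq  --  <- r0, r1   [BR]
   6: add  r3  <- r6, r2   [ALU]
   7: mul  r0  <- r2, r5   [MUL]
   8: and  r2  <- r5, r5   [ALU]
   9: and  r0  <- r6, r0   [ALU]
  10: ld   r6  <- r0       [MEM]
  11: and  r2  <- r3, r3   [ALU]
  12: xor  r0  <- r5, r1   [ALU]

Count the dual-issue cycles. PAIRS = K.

t=0 i0:sll.ALU ; RAW r0
t=1 i1:st.MEM ; no-port MEM/MEM
t=2 i2&i3:st.MEM+beq.BR ; dual
t=3 i4&i5:add.ALU+beq.BR ; dual
t=4 i6&i7:add.ALU+mul.MUL ; dual
t=5 i8&i9:and.ALU+and.ALU ; dual
t=6 i10&i11:ld.MEM+and.ALU ; dual
t=7 i12:xor.ALU ; tail

PAIRS = 5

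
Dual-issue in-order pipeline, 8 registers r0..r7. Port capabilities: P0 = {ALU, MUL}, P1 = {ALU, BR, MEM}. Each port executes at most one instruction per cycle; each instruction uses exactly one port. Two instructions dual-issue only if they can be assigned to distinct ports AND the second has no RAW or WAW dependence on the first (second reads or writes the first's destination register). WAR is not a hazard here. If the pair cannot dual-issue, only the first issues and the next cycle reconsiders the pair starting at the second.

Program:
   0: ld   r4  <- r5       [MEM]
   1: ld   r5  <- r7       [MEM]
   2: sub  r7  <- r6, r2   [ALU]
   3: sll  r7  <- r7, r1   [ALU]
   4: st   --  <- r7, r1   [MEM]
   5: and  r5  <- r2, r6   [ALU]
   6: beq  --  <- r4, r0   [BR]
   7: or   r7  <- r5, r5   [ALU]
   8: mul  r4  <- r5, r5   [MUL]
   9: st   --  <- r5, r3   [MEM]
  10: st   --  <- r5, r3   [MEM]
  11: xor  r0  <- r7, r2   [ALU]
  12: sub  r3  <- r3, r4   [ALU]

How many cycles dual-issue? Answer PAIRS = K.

PAIRS = 5

0. ld @i0  | no-port MEM/MEM
1. ld;sub @i1+i2  | dual
2. sll @i3  | RAW r7
3. st;and @i4+i5  | dual
4. beq;or @i6+i7  | dual
5. mul;st @i8+i9  | dual
6. st;xor @i10+i11  | dual
7. sub @i12  | tail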